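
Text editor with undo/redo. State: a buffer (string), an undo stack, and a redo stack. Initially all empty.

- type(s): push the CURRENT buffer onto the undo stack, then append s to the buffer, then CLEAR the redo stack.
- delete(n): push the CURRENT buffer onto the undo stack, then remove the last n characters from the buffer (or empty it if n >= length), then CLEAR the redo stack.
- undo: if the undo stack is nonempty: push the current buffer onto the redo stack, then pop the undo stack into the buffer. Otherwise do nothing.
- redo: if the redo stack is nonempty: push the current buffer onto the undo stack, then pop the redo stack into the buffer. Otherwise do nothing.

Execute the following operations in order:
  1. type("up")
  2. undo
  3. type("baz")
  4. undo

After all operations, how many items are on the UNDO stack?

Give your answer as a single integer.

Answer: 0

Derivation:
After op 1 (type): buf='up' undo_depth=1 redo_depth=0
After op 2 (undo): buf='(empty)' undo_depth=0 redo_depth=1
After op 3 (type): buf='baz' undo_depth=1 redo_depth=0
After op 4 (undo): buf='(empty)' undo_depth=0 redo_depth=1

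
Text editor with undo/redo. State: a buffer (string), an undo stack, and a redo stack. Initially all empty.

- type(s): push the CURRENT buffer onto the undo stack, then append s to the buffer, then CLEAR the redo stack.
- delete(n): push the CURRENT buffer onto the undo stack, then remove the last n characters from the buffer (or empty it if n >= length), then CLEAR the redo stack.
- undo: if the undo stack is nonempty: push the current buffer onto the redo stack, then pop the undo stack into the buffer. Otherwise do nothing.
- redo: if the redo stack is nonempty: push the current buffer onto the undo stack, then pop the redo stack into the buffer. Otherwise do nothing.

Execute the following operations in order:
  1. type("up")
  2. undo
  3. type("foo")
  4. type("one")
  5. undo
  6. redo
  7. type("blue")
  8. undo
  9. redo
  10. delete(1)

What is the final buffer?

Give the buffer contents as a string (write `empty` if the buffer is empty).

Answer: foooneblu

Derivation:
After op 1 (type): buf='up' undo_depth=1 redo_depth=0
After op 2 (undo): buf='(empty)' undo_depth=0 redo_depth=1
After op 3 (type): buf='foo' undo_depth=1 redo_depth=0
After op 4 (type): buf='fooone' undo_depth=2 redo_depth=0
After op 5 (undo): buf='foo' undo_depth=1 redo_depth=1
After op 6 (redo): buf='fooone' undo_depth=2 redo_depth=0
After op 7 (type): buf='foooneblue' undo_depth=3 redo_depth=0
After op 8 (undo): buf='fooone' undo_depth=2 redo_depth=1
After op 9 (redo): buf='foooneblue' undo_depth=3 redo_depth=0
After op 10 (delete): buf='foooneblu' undo_depth=4 redo_depth=0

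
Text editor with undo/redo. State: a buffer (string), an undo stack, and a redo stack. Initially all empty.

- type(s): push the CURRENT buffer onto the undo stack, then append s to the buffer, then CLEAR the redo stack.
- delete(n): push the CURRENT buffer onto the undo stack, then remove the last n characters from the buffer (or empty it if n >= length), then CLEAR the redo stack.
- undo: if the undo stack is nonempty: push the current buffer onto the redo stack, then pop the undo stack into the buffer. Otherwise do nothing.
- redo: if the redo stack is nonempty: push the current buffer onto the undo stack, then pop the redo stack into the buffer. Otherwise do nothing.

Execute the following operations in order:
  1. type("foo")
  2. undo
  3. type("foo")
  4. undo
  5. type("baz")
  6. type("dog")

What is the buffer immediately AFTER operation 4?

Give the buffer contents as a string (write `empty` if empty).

Answer: empty

Derivation:
After op 1 (type): buf='foo' undo_depth=1 redo_depth=0
After op 2 (undo): buf='(empty)' undo_depth=0 redo_depth=1
After op 3 (type): buf='foo' undo_depth=1 redo_depth=0
After op 4 (undo): buf='(empty)' undo_depth=0 redo_depth=1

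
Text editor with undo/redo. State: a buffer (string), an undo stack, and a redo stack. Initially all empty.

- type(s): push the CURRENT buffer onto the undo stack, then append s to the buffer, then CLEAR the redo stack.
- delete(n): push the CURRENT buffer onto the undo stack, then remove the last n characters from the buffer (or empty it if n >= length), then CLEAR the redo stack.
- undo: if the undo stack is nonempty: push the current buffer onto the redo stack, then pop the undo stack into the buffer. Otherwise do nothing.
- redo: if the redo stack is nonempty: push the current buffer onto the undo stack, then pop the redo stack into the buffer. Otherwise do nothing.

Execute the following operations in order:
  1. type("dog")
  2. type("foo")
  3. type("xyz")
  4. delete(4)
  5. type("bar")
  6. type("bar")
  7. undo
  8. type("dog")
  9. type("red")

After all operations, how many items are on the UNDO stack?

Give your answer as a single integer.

After op 1 (type): buf='dog' undo_depth=1 redo_depth=0
After op 2 (type): buf='dogfoo' undo_depth=2 redo_depth=0
After op 3 (type): buf='dogfooxyz' undo_depth=3 redo_depth=0
After op 4 (delete): buf='dogfo' undo_depth=4 redo_depth=0
After op 5 (type): buf='dogfobar' undo_depth=5 redo_depth=0
After op 6 (type): buf='dogfobarbar' undo_depth=6 redo_depth=0
After op 7 (undo): buf='dogfobar' undo_depth=5 redo_depth=1
After op 8 (type): buf='dogfobardog' undo_depth=6 redo_depth=0
After op 9 (type): buf='dogfobardogred' undo_depth=7 redo_depth=0

Answer: 7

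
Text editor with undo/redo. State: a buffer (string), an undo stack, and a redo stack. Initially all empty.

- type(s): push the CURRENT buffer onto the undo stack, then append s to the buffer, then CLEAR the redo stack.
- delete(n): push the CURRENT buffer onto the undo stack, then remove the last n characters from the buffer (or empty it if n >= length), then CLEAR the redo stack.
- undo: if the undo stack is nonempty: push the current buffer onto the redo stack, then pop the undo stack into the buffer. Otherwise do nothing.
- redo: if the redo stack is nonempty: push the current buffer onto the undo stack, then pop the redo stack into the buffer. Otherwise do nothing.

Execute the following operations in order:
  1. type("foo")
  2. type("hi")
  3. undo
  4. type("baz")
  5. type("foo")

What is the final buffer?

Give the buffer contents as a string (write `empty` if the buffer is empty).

After op 1 (type): buf='foo' undo_depth=1 redo_depth=0
After op 2 (type): buf='foohi' undo_depth=2 redo_depth=0
After op 3 (undo): buf='foo' undo_depth=1 redo_depth=1
After op 4 (type): buf='foobaz' undo_depth=2 redo_depth=0
After op 5 (type): buf='foobazfoo' undo_depth=3 redo_depth=0

Answer: foobazfoo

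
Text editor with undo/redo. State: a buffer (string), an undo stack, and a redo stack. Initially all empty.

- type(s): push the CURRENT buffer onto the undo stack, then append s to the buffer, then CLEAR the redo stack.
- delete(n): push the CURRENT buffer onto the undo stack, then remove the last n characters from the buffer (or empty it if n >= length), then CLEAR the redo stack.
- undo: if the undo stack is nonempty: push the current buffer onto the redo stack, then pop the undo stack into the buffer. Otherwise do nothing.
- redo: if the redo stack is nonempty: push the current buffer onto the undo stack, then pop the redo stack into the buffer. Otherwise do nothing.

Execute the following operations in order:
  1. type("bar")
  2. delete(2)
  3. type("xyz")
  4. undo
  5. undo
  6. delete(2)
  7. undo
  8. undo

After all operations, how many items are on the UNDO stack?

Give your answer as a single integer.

Answer: 0

Derivation:
After op 1 (type): buf='bar' undo_depth=1 redo_depth=0
After op 2 (delete): buf='b' undo_depth=2 redo_depth=0
After op 3 (type): buf='bxyz' undo_depth=3 redo_depth=0
After op 4 (undo): buf='b' undo_depth=2 redo_depth=1
After op 5 (undo): buf='bar' undo_depth=1 redo_depth=2
After op 6 (delete): buf='b' undo_depth=2 redo_depth=0
After op 7 (undo): buf='bar' undo_depth=1 redo_depth=1
After op 8 (undo): buf='(empty)' undo_depth=0 redo_depth=2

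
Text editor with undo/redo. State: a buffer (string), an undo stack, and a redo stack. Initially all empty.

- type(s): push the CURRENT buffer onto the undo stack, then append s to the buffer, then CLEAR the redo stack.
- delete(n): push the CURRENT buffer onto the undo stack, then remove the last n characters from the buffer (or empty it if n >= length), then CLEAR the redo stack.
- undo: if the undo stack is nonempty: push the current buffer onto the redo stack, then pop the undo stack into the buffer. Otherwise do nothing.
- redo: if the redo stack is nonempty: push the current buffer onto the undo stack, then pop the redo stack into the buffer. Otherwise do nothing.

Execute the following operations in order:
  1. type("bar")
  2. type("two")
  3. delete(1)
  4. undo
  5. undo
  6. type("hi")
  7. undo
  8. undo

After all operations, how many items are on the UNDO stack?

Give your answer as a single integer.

Answer: 0

Derivation:
After op 1 (type): buf='bar' undo_depth=1 redo_depth=0
After op 2 (type): buf='bartwo' undo_depth=2 redo_depth=0
After op 3 (delete): buf='bartw' undo_depth=3 redo_depth=0
After op 4 (undo): buf='bartwo' undo_depth=2 redo_depth=1
After op 5 (undo): buf='bar' undo_depth=1 redo_depth=2
After op 6 (type): buf='barhi' undo_depth=2 redo_depth=0
After op 7 (undo): buf='bar' undo_depth=1 redo_depth=1
After op 8 (undo): buf='(empty)' undo_depth=0 redo_depth=2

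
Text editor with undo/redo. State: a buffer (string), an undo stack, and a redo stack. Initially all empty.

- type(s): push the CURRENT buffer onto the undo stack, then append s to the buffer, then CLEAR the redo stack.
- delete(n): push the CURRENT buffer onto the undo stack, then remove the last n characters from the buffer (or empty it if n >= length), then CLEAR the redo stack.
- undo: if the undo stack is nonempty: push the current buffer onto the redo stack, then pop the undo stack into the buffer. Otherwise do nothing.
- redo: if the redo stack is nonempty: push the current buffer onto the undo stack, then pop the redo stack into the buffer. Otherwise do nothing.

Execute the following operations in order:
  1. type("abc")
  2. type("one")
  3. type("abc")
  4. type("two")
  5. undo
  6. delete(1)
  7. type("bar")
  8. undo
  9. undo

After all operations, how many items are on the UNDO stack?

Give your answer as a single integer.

After op 1 (type): buf='abc' undo_depth=1 redo_depth=0
After op 2 (type): buf='abcone' undo_depth=2 redo_depth=0
After op 3 (type): buf='abconeabc' undo_depth=3 redo_depth=0
After op 4 (type): buf='abconeabctwo' undo_depth=4 redo_depth=0
After op 5 (undo): buf='abconeabc' undo_depth=3 redo_depth=1
After op 6 (delete): buf='abconeab' undo_depth=4 redo_depth=0
After op 7 (type): buf='abconeabbar' undo_depth=5 redo_depth=0
After op 8 (undo): buf='abconeab' undo_depth=4 redo_depth=1
After op 9 (undo): buf='abconeabc' undo_depth=3 redo_depth=2

Answer: 3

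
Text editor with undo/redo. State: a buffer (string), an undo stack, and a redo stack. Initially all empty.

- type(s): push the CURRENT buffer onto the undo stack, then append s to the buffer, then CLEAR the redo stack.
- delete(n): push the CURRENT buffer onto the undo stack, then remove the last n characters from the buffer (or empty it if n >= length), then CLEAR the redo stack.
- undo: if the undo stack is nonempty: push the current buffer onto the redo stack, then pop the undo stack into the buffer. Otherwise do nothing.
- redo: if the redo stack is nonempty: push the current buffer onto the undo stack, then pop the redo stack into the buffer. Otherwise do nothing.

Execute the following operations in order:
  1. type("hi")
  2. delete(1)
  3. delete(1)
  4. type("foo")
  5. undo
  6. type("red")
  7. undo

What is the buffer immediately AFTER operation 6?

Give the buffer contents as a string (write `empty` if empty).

Answer: red

Derivation:
After op 1 (type): buf='hi' undo_depth=1 redo_depth=0
After op 2 (delete): buf='h' undo_depth=2 redo_depth=0
After op 3 (delete): buf='(empty)' undo_depth=3 redo_depth=0
After op 4 (type): buf='foo' undo_depth=4 redo_depth=0
After op 5 (undo): buf='(empty)' undo_depth=3 redo_depth=1
After op 6 (type): buf='red' undo_depth=4 redo_depth=0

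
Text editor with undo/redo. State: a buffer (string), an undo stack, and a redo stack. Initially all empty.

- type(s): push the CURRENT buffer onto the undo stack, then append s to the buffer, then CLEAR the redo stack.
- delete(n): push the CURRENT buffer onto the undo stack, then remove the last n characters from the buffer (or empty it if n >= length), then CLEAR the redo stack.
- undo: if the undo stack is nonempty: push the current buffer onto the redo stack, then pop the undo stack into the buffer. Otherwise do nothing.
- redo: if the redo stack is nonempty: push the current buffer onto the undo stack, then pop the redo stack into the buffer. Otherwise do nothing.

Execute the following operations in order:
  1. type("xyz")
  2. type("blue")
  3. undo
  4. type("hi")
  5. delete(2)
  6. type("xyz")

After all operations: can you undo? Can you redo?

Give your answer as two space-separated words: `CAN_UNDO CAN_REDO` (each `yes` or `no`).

Answer: yes no

Derivation:
After op 1 (type): buf='xyz' undo_depth=1 redo_depth=0
After op 2 (type): buf='xyzblue' undo_depth=2 redo_depth=0
After op 3 (undo): buf='xyz' undo_depth=1 redo_depth=1
After op 4 (type): buf='xyzhi' undo_depth=2 redo_depth=0
After op 5 (delete): buf='xyz' undo_depth=3 redo_depth=0
After op 6 (type): buf='xyzxyz' undo_depth=4 redo_depth=0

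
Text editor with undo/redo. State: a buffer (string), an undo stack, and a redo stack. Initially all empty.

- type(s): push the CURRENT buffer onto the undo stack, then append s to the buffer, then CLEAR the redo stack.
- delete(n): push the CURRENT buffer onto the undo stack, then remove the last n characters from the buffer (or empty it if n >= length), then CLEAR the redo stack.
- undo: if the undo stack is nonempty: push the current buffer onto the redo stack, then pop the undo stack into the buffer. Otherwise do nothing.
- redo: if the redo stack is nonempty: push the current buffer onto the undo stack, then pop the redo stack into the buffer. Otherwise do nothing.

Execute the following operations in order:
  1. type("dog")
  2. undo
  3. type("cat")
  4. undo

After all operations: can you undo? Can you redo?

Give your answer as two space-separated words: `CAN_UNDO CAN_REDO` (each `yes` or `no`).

Answer: no yes

Derivation:
After op 1 (type): buf='dog' undo_depth=1 redo_depth=0
After op 2 (undo): buf='(empty)' undo_depth=0 redo_depth=1
After op 3 (type): buf='cat' undo_depth=1 redo_depth=0
After op 4 (undo): buf='(empty)' undo_depth=0 redo_depth=1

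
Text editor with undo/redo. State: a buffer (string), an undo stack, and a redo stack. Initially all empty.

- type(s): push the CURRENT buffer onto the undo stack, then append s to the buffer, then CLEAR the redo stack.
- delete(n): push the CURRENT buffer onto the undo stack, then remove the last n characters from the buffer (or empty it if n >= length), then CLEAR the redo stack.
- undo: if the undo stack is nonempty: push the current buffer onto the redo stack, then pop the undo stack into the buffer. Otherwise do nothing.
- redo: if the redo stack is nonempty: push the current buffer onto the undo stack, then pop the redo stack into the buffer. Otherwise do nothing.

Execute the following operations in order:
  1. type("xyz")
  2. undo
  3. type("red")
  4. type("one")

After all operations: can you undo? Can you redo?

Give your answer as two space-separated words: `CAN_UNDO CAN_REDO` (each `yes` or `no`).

Answer: yes no

Derivation:
After op 1 (type): buf='xyz' undo_depth=1 redo_depth=0
After op 2 (undo): buf='(empty)' undo_depth=0 redo_depth=1
After op 3 (type): buf='red' undo_depth=1 redo_depth=0
After op 4 (type): buf='redone' undo_depth=2 redo_depth=0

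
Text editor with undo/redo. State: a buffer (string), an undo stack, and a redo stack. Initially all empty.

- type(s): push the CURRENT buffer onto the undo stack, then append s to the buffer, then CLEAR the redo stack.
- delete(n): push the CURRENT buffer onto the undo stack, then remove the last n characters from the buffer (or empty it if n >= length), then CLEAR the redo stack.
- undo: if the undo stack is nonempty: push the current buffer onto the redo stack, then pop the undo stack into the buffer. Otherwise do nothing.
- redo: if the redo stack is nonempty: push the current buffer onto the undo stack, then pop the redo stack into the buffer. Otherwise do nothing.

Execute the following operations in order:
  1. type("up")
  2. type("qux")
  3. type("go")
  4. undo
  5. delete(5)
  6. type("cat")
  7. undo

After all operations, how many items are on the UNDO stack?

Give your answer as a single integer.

After op 1 (type): buf='up' undo_depth=1 redo_depth=0
After op 2 (type): buf='upqux' undo_depth=2 redo_depth=0
After op 3 (type): buf='upquxgo' undo_depth=3 redo_depth=0
After op 4 (undo): buf='upqux' undo_depth=2 redo_depth=1
After op 5 (delete): buf='(empty)' undo_depth=3 redo_depth=0
After op 6 (type): buf='cat' undo_depth=4 redo_depth=0
After op 7 (undo): buf='(empty)' undo_depth=3 redo_depth=1

Answer: 3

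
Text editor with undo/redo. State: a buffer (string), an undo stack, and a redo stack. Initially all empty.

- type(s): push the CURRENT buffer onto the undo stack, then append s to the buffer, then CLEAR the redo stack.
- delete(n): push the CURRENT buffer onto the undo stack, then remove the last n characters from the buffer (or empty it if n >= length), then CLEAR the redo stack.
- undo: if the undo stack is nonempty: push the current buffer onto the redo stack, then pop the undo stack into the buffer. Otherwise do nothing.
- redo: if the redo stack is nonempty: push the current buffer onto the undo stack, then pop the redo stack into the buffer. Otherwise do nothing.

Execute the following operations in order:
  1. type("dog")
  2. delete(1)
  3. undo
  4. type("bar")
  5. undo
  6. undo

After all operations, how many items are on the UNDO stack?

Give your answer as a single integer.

After op 1 (type): buf='dog' undo_depth=1 redo_depth=0
After op 2 (delete): buf='do' undo_depth=2 redo_depth=0
After op 3 (undo): buf='dog' undo_depth=1 redo_depth=1
After op 4 (type): buf='dogbar' undo_depth=2 redo_depth=0
After op 5 (undo): buf='dog' undo_depth=1 redo_depth=1
After op 6 (undo): buf='(empty)' undo_depth=0 redo_depth=2

Answer: 0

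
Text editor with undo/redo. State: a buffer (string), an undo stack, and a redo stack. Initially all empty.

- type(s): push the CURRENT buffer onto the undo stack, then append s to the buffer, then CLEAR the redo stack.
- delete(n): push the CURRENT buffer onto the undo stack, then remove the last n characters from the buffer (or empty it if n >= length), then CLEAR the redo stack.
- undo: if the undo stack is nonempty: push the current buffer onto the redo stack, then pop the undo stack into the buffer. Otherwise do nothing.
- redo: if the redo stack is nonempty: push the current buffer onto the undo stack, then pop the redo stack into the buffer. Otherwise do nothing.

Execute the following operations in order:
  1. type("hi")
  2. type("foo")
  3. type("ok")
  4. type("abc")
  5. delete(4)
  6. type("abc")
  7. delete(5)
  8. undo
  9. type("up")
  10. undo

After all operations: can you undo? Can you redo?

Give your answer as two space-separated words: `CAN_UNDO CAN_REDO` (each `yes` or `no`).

After op 1 (type): buf='hi' undo_depth=1 redo_depth=0
After op 2 (type): buf='hifoo' undo_depth=2 redo_depth=0
After op 3 (type): buf='hifoook' undo_depth=3 redo_depth=0
After op 4 (type): buf='hifoookabc' undo_depth=4 redo_depth=0
After op 5 (delete): buf='hifooo' undo_depth=5 redo_depth=0
After op 6 (type): buf='hifoooabc' undo_depth=6 redo_depth=0
After op 7 (delete): buf='hifo' undo_depth=7 redo_depth=0
After op 8 (undo): buf='hifoooabc' undo_depth=6 redo_depth=1
After op 9 (type): buf='hifoooabcup' undo_depth=7 redo_depth=0
After op 10 (undo): buf='hifoooabc' undo_depth=6 redo_depth=1

Answer: yes yes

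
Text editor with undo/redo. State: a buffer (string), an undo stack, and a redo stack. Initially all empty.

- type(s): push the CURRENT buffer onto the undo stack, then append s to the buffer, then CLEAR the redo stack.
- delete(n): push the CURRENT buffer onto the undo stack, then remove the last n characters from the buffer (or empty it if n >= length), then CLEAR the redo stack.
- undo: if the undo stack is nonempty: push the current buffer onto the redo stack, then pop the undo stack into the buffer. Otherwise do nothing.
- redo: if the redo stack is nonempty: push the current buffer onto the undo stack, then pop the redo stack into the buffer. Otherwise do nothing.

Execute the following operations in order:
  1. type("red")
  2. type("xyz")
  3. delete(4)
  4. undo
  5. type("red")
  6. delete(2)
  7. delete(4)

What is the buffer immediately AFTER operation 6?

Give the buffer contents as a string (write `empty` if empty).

Answer: redxyzr

Derivation:
After op 1 (type): buf='red' undo_depth=1 redo_depth=0
After op 2 (type): buf='redxyz' undo_depth=2 redo_depth=0
After op 3 (delete): buf='re' undo_depth=3 redo_depth=0
After op 4 (undo): buf='redxyz' undo_depth=2 redo_depth=1
After op 5 (type): buf='redxyzred' undo_depth=3 redo_depth=0
After op 6 (delete): buf='redxyzr' undo_depth=4 redo_depth=0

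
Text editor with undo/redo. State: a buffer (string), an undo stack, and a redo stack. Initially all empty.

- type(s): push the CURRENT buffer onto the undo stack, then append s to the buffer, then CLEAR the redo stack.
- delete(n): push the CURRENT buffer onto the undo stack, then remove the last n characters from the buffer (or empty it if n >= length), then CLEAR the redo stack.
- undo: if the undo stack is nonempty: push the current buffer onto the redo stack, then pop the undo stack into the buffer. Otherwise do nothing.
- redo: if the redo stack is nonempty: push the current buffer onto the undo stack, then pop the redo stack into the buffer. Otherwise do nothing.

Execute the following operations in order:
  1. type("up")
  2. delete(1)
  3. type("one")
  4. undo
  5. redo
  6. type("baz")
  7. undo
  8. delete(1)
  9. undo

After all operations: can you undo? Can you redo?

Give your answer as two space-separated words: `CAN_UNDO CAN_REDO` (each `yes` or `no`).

Answer: yes yes

Derivation:
After op 1 (type): buf='up' undo_depth=1 redo_depth=0
After op 2 (delete): buf='u' undo_depth=2 redo_depth=0
After op 3 (type): buf='uone' undo_depth=3 redo_depth=0
After op 4 (undo): buf='u' undo_depth=2 redo_depth=1
After op 5 (redo): buf='uone' undo_depth=3 redo_depth=0
After op 6 (type): buf='uonebaz' undo_depth=4 redo_depth=0
After op 7 (undo): buf='uone' undo_depth=3 redo_depth=1
After op 8 (delete): buf='uon' undo_depth=4 redo_depth=0
After op 9 (undo): buf='uone' undo_depth=3 redo_depth=1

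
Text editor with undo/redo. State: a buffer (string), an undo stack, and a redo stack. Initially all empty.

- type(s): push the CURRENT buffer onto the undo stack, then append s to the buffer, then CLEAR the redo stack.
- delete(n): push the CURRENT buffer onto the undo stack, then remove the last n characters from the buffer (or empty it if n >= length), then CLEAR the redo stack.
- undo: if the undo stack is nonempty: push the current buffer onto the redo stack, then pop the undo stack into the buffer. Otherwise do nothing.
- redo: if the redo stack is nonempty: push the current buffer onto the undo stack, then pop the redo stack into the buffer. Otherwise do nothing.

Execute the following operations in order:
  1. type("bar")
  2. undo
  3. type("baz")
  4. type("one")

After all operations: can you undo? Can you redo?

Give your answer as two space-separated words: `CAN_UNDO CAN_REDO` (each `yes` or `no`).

Answer: yes no

Derivation:
After op 1 (type): buf='bar' undo_depth=1 redo_depth=0
After op 2 (undo): buf='(empty)' undo_depth=0 redo_depth=1
After op 3 (type): buf='baz' undo_depth=1 redo_depth=0
After op 4 (type): buf='bazone' undo_depth=2 redo_depth=0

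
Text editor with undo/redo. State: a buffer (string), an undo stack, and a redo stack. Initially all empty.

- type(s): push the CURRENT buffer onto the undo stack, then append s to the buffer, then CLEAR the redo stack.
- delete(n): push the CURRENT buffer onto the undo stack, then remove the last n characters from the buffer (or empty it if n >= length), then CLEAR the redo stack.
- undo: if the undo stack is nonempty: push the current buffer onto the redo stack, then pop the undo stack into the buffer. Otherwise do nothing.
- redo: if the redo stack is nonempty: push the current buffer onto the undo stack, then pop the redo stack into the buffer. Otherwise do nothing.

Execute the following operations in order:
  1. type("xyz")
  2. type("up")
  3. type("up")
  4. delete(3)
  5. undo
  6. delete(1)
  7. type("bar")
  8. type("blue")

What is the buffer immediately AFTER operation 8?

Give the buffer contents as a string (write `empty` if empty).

After op 1 (type): buf='xyz' undo_depth=1 redo_depth=0
After op 2 (type): buf='xyzup' undo_depth=2 redo_depth=0
After op 3 (type): buf='xyzupup' undo_depth=3 redo_depth=0
After op 4 (delete): buf='xyzu' undo_depth=4 redo_depth=0
After op 5 (undo): buf='xyzupup' undo_depth=3 redo_depth=1
After op 6 (delete): buf='xyzupu' undo_depth=4 redo_depth=0
After op 7 (type): buf='xyzupubar' undo_depth=5 redo_depth=0
After op 8 (type): buf='xyzupubarblue' undo_depth=6 redo_depth=0

Answer: xyzupubarblue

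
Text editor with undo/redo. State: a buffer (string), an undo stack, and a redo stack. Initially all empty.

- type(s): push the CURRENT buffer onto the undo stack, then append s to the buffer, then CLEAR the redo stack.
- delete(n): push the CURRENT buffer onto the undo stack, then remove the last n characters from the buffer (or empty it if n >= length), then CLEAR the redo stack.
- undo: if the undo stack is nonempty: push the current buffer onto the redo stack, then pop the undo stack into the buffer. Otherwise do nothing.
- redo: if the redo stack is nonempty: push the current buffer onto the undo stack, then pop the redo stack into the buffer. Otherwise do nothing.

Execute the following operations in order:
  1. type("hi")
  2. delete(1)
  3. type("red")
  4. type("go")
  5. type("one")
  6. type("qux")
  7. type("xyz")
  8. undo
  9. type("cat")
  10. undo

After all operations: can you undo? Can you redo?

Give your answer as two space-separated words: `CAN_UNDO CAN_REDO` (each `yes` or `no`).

Answer: yes yes

Derivation:
After op 1 (type): buf='hi' undo_depth=1 redo_depth=0
After op 2 (delete): buf='h' undo_depth=2 redo_depth=0
After op 3 (type): buf='hred' undo_depth=3 redo_depth=0
After op 4 (type): buf='hredgo' undo_depth=4 redo_depth=0
After op 5 (type): buf='hredgoone' undo_depth=5 redo_depth=0
After op 6 (type): buf='hredgoonequx' undo_depth=6 redo_depth=0
After op 7 (type): buf='hredgoonequxxyz' undo_depth=7 redo_depth=0
After op 8 (undo): buf='hredgoonequx' undo_depth=6 redo_depth=1
After op 9 (type): buf='hredgoonequxcat' undo_depth=7 redo_depth=0
After op 10 (undo): buf='hredgoonequx' undo_depth=6 redo_depth=1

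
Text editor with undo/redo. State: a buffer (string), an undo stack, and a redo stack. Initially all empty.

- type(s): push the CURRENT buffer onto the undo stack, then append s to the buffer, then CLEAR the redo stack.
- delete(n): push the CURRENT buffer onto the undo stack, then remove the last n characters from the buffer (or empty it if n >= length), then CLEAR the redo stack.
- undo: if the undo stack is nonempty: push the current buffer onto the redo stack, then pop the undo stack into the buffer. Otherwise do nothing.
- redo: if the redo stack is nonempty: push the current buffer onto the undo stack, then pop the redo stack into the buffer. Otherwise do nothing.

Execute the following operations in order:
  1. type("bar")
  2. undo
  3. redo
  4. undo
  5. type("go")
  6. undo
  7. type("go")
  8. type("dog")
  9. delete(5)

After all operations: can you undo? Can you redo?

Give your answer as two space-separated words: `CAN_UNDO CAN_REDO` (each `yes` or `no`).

Answer: yes no

Derivation:
After op 1 (type): buf='bar' undo_depth=1 redo_depth=0
After op 2 (undo): buf='(empty)' undo_depth=0 redo_depth=1
After op 3 (redo): buf='bar' undo_depth=1 redo_depth=0
After op 4 (undo): buf='(empty)' undo_depth=0 redo_depth=1
After op 5 (type): buf='go' undo_depth=1 redo_depth=0
After op 6 (undo): buf='(empty)' undo_depth=0 redo_depth=1
After op 7 (type): buf='go' undo_depth=1 redo_depth=0
After op 8 (type): buf='godog' undo_depth=2 redo_depth=0
After op 9 (delete): buf='(empty)' undo_depth=3 redo_depth=0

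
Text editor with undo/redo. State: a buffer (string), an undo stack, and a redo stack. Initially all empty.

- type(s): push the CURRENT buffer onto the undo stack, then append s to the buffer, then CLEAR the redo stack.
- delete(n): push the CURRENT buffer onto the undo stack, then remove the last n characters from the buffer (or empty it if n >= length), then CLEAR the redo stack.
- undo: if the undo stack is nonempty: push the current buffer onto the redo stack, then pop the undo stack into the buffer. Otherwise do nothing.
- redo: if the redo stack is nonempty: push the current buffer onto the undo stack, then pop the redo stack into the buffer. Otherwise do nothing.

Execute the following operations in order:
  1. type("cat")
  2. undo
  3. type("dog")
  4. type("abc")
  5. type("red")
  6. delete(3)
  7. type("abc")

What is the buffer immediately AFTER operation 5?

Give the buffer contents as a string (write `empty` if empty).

After op 1 (type): buf='cat' undo_depth=1 redo_depth=0
After op 2 (undo): buf='(empty)' undo_depth=0 redo_depth=1
After op 3 (type): buf='dog' undo_depth=1 redo_depth=0
After op 4 (type): buf='dogabc' undo_depth=2 redo_depth=0
After op 5 (type): buf='dogabcred' undo_depth=3 redo_depth=0

Answer: dogabcred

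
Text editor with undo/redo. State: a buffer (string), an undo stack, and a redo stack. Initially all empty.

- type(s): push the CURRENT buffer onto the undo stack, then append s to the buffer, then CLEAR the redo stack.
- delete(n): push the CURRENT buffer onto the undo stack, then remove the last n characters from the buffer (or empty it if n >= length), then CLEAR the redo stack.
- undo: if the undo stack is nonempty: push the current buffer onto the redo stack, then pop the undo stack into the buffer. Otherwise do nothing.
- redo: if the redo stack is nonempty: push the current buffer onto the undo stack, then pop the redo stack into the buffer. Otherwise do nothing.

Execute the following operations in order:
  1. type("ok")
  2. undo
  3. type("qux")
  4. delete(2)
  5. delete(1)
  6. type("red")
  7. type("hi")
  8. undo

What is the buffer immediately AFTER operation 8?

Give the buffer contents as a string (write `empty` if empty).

Answer: red

Derivation:
After op 1 (type): buf='ok' undo_depth=1 redo_depth=0
After op 2 (undo): buf='(empty)' undo_depth=0 redo_depth=1
After op 3 (type): buf='qux' undo_depth=1 redo_depth=0
After op 4 (delete): buf='q' undo_depth=2 redo_depth=0
After op 5 (delete): buf='(empty)' undo_depth=3 redo_depth=0
After op 6 (type): buf='red' undo_depth=4 redo_depth=0
After op 7 (type): buf='redhi' undo_depth=5 redo_depth=0
After op 8 (undo): buf='red' undo_depth=4 redo_depth=1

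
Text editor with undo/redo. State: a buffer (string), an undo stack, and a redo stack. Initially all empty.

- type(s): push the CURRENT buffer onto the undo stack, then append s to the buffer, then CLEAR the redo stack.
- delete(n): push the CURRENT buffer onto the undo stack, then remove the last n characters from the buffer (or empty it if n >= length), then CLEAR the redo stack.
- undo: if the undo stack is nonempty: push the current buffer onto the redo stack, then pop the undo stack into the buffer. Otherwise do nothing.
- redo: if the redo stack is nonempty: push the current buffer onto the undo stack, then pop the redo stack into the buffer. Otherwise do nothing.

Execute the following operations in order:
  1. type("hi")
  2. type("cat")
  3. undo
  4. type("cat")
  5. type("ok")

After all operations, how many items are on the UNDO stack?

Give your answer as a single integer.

After op 1 (type): buf='hi' undo_depth=1 redo_depth=0
After op 2 (type): buf='hicat' undo_depth=2 redo_depth=0
After op 3 (undo): buf='hi' undo_depth=1 redo_depth=1
After op 4 (type): buf='hicat' undo_depth=2 redo_depth=0
After op 5 (type): buf='hicatok' undo_depth=3 redo_depth=0

Answer: 3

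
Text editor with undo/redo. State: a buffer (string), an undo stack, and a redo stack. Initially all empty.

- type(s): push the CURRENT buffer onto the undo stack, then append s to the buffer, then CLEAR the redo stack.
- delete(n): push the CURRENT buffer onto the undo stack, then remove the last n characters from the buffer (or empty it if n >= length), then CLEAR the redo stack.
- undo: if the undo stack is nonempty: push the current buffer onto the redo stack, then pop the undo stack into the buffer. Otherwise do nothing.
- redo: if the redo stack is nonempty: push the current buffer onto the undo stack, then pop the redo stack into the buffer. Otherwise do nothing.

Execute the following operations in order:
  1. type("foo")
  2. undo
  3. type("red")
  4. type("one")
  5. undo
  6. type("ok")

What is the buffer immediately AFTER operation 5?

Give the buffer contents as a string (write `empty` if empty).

After op 1 (type): buf='foo' undo_depth=1 redo_depth=0
After op 2 (undo): buf='(empty)' undo_depth=0 redo_depth=1
After op 3 (type): buf='red' undo_depth=1 redo_depth=0
After op 4 (type): buf='redone' undo_depth=2 redo_depth=0
After op 5 (undo): buf='red' undo_depth=1 redo_depth=1

Answer: red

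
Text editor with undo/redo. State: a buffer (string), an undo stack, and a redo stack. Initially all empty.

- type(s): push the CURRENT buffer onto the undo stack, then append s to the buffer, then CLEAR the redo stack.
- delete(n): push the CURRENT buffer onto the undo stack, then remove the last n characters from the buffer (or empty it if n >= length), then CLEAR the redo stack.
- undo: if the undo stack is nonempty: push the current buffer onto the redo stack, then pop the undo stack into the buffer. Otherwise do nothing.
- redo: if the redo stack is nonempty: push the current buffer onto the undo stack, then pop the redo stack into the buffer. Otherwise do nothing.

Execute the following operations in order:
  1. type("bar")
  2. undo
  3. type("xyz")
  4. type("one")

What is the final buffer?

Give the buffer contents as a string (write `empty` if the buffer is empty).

Answer: xyzone

Derivation:
After op 1 (type): buf='bar' undo_depth=1 redo_depth=0
After op 2 (undo): buf='(empty)' undo_depth=0 redo_depth=1
After op 3 (type): buf='xyz' undo_depth=1 redo_depth=0
After op 4 (type): buf='xyzone' undo_depth=2 redo_depth=0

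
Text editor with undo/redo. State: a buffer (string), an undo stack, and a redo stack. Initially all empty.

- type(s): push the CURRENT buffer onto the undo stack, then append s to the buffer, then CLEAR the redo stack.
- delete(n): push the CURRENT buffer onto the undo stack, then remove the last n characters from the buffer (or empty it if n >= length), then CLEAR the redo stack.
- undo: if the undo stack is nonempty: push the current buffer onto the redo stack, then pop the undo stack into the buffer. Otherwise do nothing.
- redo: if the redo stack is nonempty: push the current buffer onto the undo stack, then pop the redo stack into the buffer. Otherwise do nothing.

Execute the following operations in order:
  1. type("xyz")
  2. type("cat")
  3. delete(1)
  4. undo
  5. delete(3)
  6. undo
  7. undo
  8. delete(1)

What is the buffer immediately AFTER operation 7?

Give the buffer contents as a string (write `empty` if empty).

Answer: xyz

Derivation:
After op 1 (type): buf='xyz' undo_depth=1 redo_depth=0
After op 2 (type): buf='xyzcat' undo_depth=2 redo_depth=0
After op 3 (delete): buf='xyzca' undo_depth=3 redo_depth=0
After op 4 (undo): buf='xyzcat' undo_depth=2 redo_depth=1
After op 5 (delete): buf='xyz' undo_depth=3 redo_depth=0
After op 6 (undo): buf='xyzcat' undo_depth=2 redo_depth=1
After op 7 (undo): buf='xyz' undo_depth=1 redo_depth=2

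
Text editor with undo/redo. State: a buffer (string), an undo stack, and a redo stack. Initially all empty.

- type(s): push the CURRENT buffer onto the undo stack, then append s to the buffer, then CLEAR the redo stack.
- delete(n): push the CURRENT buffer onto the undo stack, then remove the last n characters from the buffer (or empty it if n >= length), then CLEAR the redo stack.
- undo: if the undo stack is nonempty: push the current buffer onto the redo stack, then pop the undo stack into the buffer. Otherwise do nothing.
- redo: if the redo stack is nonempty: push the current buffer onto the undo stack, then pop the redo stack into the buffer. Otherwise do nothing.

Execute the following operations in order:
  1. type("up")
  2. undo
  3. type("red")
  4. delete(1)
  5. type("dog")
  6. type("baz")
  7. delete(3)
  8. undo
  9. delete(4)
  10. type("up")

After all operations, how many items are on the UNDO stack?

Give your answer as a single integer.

Answer: 6

Derivation:
After op 1 (type): buf='up' undo_depth=1 redo_depth=0
After op 2 (undo): buf='(empty)' undo_depth=0 redo_depth=1
After op 3 (type): buf='red' undo_depth=1 redo_depth=0
After op 4 (delete): buf='re' undo_depth=2 redo_depth=0
After op 5 (type): buf='redog' undo_depth=3 redo_depth=0
After op 6 (type): buf='redogbaz' undo_depth=4 redo_depth=0
After op 7 (delete): buf='redog' undo_depth=5 redo_depth=0
After op 8 (undo): buf='redogbaz' undo_depth=4 redo_depth=1
After op 9 (delete): buf='redo' undo_depth=5 redo_depth=0
After op 10 (type): buf='redoup' undo_depth=6 redo_depth=0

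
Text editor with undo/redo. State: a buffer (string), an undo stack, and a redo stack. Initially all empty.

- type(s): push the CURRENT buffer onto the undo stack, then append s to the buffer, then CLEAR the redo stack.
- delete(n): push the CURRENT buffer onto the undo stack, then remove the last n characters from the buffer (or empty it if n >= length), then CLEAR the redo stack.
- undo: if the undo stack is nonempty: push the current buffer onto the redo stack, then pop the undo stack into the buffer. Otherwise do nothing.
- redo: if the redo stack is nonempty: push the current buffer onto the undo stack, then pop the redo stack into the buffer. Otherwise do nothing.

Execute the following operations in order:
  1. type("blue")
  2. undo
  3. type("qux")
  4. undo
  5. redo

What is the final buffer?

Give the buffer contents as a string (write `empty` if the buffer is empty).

Answer: qux

Derivation:
After op 1 (type): buf='blue' undo_depth=1 redo_depth=0
After op 2 (undo): buf='(empty)' undo_depth=0 redo_depth=1
After op 3 (type): buf='qux' undo_depth=1 redo_depth=0
After op 4 (undo): buf='(empty)' undo_depth=0 redo_depth=1
After op 5 (redo): buf='qux' undo_depth=1 redo_depth=0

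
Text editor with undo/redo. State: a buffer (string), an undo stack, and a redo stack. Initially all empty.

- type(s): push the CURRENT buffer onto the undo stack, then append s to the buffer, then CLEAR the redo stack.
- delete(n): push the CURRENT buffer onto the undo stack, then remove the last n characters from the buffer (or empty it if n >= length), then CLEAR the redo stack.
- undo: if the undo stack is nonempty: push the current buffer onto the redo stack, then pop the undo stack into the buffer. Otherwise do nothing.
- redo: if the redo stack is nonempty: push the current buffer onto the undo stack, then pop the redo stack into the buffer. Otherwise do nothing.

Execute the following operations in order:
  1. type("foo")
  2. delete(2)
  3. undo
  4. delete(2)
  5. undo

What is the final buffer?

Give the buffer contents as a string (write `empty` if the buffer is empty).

Answer: foo

Derivation:
After op 1 (type): buf='foo' undo_depth=1 redo_depth=0
After op 2 (delete): buf='f' undo_depth=2 redo_depth=0
After op 3 (undo): buf='foo' undo_depth=1 redo_depth=1
After op 4 (delete): buf='f' undo_depth=2 redo_depth=0
After op 5 (undo): buf='foo' undo_depth=1 redo_depth=1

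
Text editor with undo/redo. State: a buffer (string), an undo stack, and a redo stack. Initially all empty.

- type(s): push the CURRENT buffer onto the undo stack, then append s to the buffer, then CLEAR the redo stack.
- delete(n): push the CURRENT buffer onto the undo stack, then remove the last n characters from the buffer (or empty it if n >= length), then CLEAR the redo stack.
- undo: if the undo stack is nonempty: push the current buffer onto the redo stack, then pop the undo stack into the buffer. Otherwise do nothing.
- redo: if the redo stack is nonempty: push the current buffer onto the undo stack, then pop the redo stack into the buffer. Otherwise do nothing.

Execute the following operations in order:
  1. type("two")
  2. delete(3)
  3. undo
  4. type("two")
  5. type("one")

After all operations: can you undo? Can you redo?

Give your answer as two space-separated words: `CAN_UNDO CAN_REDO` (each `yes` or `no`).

Answer: yes no

Derivation:
After op 1 (type): buf='two' undo_depth=1 redo_depth=0
After op 2 (delete): buf='(empty)' undo_depth=2 redo_depth=0
After op 3 (undo): buf='two' undo_depth=1 redo_depth=1
After op 4 (type): buf='twotwo' undo_depth=2 redo_depth=0
After op 5 (type): buf='twotwoone' undo_depth=3 redo_depth=0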